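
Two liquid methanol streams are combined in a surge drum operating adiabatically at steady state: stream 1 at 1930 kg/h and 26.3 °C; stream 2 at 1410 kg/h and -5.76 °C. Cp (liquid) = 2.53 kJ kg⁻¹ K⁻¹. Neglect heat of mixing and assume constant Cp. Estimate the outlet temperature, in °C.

Energy balance with Q = 0: Σ ṁᵢCp,ᵢ(T_out − Tᵢ) = 0
Σ ṁᵢCp,ᵢTᵢ = 1930×2.53×26.3 + 1410×2.53×-5.76 = 107870
Σ ṁᵢCp,ᵢ = 1930×2.53 + 1410×2.53 = 8450.2
T_out = 107870 / 8450.2 = 12.766 °C

T_out = 12.8 °C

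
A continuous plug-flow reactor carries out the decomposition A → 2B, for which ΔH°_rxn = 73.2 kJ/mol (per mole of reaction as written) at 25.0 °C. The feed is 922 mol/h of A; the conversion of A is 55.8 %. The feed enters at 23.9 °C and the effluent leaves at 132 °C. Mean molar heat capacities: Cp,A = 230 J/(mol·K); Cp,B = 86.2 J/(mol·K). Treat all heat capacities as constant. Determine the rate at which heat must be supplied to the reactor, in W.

Extent of reaction ξ = 0.558 × 922 = 514.48 mol/h
Reaction term: ξ·ΔH°_rxn = 514.48 × 73.2 = 37660 kJ/h
Sensible, feed 23.9→25 °C: 233.27 kJ/h
Outlet flows (mol/h): A 407.52, B 1029
Sensible, products 25→132 °C: 19520 kJ/h
Q = ΔH = 57413 kJ/h = 15.948 kW
Heat supplied = 15948 W

Q_in = 15900 W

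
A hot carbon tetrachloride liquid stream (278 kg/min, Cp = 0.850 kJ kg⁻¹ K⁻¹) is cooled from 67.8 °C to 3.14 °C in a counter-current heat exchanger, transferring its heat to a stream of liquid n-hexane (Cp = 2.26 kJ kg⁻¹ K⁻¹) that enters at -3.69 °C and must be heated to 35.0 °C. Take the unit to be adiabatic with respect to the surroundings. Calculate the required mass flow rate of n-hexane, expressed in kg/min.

ṁ_c = 175 kg/min

Heat released by hot stream: Q = 278 × 0.850 × (67.8 − 3.14) = 15279 kJ/min
Energy balance on cold side (adiabatic exchanger): Q = ṁ_c·Cp_c·(T_c,out − T_c,in)
ṁ_c = 15279 / [2.26 × (35.0 − -3.69)] = 174.74 kg/min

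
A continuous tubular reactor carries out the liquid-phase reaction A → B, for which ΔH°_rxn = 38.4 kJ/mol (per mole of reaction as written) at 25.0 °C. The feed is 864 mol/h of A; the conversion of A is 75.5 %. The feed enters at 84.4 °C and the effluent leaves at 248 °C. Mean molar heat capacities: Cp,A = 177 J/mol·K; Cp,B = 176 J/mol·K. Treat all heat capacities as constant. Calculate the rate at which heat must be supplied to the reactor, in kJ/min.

Q_in = 832 kJ/min

Extent of reaction ξ = 0.755 × 864 = 652.32 mol/h
Reaction term: ξ·ΔH°_rxn = 652.32 × 38.4 = 25049 kJ/h
Sensible, feed 84.4→25 °C: -9083.9 kJ/h
Outlet flows (mol/h): A 211.68, B 652.32
Sensible, products 25→248 °C: 33957 kJ/h
Q = ΔH = 49923 kJ/h = 13.867 kW
Heat supplied = 832.04 kJ/min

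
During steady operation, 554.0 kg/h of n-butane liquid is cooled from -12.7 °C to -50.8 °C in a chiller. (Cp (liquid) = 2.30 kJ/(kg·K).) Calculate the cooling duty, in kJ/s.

Q = ṁ·Cp·ΔT = 554.0 × 2.30 × (-50.8 − -12.7) = -48547 kJ/h
Converting: 48547 / 3600 s = 13.485 kW

Q_c = 13.5 kJ/s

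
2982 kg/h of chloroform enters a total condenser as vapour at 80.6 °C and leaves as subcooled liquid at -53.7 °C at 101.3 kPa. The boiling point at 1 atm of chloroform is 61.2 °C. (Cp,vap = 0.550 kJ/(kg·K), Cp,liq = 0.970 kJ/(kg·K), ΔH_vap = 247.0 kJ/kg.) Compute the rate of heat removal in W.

Q_c = 306000 W

vapour 80.6→61.2 °C: -10.67 kJ/kg
condensation at 61.2 °C: -247 kJ/kg
liquid 61.2→-53.7 °C: -111.45 kJ/kg
Δh = -10.67 + -247 + -111.45 = -369.12 kJ/kg
Q = ṁ·Δh = 2982 kg/h × -369.12 kJ/kg = -1.1007e+06 kJ/h
|Q| = 305.76 kW = 305760 W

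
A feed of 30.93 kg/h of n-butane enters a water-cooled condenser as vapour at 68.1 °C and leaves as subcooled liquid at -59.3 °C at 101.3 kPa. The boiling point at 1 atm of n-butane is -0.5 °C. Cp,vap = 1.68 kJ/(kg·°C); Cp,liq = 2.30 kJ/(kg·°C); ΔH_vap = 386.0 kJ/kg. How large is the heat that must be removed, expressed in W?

vapour 68.1→-0.5 °C: -115.25 kJ/kg
condensation at -0.5 °C: -386 kJ/kg
liquid -0.5→-59.3 °C: -135.24 kJ/kg
Δh = -115.25 + -386 + -135.24 = -636.49 kJ/kg
Q = ṁ·Δh = 30.93 kg/h × -636.49 kJ/kg = -19687 kJ/h
|Q| = 5.4685 kW = 5468.5 W

Q_c = 5470 W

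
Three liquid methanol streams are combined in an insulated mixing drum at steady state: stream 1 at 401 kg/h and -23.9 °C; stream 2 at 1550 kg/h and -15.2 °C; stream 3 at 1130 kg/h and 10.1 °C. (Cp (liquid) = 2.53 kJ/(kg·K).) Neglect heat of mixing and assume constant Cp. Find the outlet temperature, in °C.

No heat crosses the boundary, so H_out = H_in.
T_out = Σ ṁᵢCp,ᵢTᵢ / Σ ṁᵢCp,ᵢ
      = -54979 / 7794.9 = -7.0532 °C

T_out = -7.05 °C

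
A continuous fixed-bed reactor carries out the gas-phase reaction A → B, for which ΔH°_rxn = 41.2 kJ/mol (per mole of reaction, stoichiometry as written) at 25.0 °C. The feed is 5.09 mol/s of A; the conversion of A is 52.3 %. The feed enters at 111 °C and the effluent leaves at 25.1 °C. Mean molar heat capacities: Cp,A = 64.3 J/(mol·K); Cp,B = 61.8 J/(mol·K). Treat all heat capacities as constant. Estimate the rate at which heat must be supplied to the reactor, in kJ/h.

Extent of reaction ξ = 0.523 × 5.09 = 2.6621 mol/s
Reaction term: ξ·ΔH°_rxn = 2.6621 × 41.2 = 109.68 kJ/s
Sensible, feed 111→25 °C: -28.147 kJ/s
Outlet flows (mol/s): A 2.4279, B 2.6621
Sensible, products 25→25.1 °C: 0.032063 kJ/s
Q = ΔH = 81.563 kJ/s = 81.563 kW
Heat supplied = 293630 kJ/h

Q_in = 294000 kJ/h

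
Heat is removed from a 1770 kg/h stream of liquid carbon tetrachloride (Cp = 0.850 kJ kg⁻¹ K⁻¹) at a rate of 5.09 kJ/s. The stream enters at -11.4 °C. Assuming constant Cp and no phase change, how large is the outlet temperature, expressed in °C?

T_out = -23.6 °C

Q = 5.09 kJ/s = 18324 kJ/h
ΔT = Q/(ṁ·Cp) = 18324/(1770×0.850) = 12.179 K
T_out = -11.4 − 12.179 = -23.579 °C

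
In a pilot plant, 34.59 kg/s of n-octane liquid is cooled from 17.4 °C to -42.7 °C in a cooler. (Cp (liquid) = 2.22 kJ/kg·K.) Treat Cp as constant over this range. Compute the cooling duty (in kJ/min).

Q_c = 277000 kJ/min

Q = ṁ·Cp·ΔT = 34.59 × 2.22 × (-42.7 − 17.4) = -4615.1 kJ/s
Cooling duty = 276900 kJ/min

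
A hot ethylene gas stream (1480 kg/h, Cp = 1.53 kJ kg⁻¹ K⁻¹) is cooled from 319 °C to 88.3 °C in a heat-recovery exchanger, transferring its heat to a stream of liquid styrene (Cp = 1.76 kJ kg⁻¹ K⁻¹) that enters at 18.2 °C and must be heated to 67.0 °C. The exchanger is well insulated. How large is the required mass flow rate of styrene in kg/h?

Heat released by hot stream: Q = 1480 × 1.53 × (319 − 88.3) = 522400 kJ/h
Energy balance on cold side (adiabatic exchanger): Q = ṁ_c·Cp_c·(T_c,out − T_c,in)
ṁ_c = 522400 / [1.76 × (67.0 − 18.2)] = 6082.3 kg/h

ṁ_c = 6080 kg/h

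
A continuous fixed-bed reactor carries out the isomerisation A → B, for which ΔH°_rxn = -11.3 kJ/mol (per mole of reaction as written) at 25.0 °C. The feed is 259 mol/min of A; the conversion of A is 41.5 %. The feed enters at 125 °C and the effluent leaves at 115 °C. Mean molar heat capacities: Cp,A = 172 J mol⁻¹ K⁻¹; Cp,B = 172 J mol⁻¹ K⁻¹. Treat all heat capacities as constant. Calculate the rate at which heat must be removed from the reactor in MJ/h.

Extent of reaction ξ = 0.415 × 259 = 107.48 mol/min
Reaction term: ξ·ΔH°_rxn = 107.48 × -11.3 = -1214.6 kJ/min
Sensible, feed 125→25 °C: -4454.8 kJ/min
Outlet flows (mol/min): A 151.51, B 107.48
Sensible, products 25→115 °C: 4009.3 kJ/min
Q = ΔH = -1660.1 kJ/min = -27.668 kW
Heat removed = 99.604 MJ/h

Q_out = 99.6 MJ/h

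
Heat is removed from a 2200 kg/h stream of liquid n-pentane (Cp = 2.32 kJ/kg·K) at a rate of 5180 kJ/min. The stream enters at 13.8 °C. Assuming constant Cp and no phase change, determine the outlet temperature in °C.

Q = 5180 kJ/min = 310800 kJ/h
ΔT = Q/(ṁ·Cp) = 310800/(2200×2.32) = 60.893 K
T_out = 13.8 − 60.893 = -47.093 °C

T_out = -47.1 °C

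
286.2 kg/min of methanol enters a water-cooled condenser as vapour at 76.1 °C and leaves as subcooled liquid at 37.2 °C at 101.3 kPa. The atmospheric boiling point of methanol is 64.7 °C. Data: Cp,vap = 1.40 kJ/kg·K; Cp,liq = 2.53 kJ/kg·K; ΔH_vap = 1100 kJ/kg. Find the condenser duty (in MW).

vapour 76.1→64.7 °C: -15.96 kJ/kg
condensation at 64.7 °C: -1100 kJ/kg
liquid 64.7→37.2 °C: -69.575 kJ/kg
Δh = -15.96 + -1100 + -69.575 = -1185.5 kJ/kg
Q = ṁ·Δh = 286.2 kg/min × -1185.5 kJ/kg = -339300 kJ/min
|Q| = 5655 kW = 5.655 MW

Q_c = 5.66 MW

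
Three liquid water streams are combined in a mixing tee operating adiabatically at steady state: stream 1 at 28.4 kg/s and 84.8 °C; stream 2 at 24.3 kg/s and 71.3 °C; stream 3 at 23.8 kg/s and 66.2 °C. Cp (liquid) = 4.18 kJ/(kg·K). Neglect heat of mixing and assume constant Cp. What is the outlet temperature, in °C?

T_out = 74.7 °C

Adiabatic, steady state ⇒ Σ ṁᵢCp,ᵢ(T_out − Tᵢ) = 0
T_out = Σ ṁᵢCp,ᵢTᵢ / Σ ṁᵢCp,ᵢ
      = 23895 / 319.77 = 74.725 °C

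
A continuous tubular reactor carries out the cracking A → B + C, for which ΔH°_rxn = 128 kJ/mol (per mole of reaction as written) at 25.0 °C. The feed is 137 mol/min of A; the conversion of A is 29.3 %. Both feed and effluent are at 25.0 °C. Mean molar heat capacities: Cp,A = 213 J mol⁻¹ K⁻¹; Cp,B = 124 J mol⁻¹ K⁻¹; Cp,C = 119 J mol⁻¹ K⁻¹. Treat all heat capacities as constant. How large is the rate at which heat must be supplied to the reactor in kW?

Q_in = 85.6 kW

Extent of reaction ξ = 0.293 × 137 = 40.141 mol/min
Reaction term: ξ·ΔH°_rxn = 40.141 × 128 = 5138 kJ/min
Q = ΔH = 5138 kJ/min = 85.634 kW
Heat supplied = 85.634 kW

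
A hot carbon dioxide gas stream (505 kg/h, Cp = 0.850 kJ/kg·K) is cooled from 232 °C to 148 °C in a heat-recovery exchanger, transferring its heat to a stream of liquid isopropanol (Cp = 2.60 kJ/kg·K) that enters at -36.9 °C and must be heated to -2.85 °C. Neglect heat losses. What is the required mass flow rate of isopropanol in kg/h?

ṁ_c = 407 kg/h

Heat released by hot stream: Q = 505 × 0.850 × (232 − 148) = 36057 kJ/h
Energy balance on cold side (adiabatic exchanger): Q = ṁ_c·Cp_c·(T_c,out − T_c,in)
ṁ_c = 36057 / [2.60 × (-2.85 − -36.9)] = 407.29 kg/h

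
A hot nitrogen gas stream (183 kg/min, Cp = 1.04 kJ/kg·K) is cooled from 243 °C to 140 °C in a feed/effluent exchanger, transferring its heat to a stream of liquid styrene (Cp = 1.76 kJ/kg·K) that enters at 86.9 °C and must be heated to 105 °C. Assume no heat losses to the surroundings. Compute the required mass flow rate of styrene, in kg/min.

ṁ_c = 615 kg/min

Heat released by hot stream: Q = 183 × 1.04 × (243 − 140) = 19603 kJ/min
Energy balance on cold side (adiabatic exchanger): Q = ṁ_c·Cp_c·(T_c,out − T_c,in)
ṁ_c = 19603 / [1.76 × (105 − 86.9)] = 615.36 kg/min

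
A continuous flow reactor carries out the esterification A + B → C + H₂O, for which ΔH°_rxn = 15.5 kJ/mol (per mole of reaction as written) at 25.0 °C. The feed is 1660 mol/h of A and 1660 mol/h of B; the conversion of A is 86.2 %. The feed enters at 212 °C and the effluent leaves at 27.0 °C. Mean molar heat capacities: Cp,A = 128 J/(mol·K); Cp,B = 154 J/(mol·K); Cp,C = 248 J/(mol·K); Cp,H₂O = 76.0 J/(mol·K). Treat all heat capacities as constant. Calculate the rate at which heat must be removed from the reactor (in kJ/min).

Extent of reaction ξ = 0.862 × 1660 = 1430.9 mol/h
Reaction term: ξ·ΔH°_rxn = 1430.9 × 15.5 = 22179 kJ/h
Sensible, feed 212→25 °C: -87538 kJ/h
Outlet flows (mol/h): A 229.08, B 229.08, C 1430.9, H₂O 1430.9
Sensible, products 25→27.0 °C: 1056.4 kJ/h
Q = ΔH = -64303 kJ/h = -17.862 kW
Heat removed = 1071.7 kJ/min

Q_out = 1070 kJ/min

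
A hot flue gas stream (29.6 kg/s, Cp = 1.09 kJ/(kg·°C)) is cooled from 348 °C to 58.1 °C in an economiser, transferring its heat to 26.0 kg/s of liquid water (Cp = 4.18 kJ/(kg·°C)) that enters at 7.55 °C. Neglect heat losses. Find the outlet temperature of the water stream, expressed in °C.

T_c,out = 93.6 °C

Heat released by hot stream: Q = 29.6 × 1.09 × (348 − 58.1) = 9353.3 kJ/s
Energy balance on cold side (adiabatic exchanger): Q = ṁ_c·Cp_c·(T_c,out − T_c,in)
T_c,out = 7.55 + 9353.3/(26.0 × 4.18) = 93.613 °C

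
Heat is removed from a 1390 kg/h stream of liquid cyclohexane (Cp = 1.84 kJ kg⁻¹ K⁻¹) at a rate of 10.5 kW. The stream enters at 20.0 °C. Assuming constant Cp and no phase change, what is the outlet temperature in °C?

T_out = 5.22 °C

Q = 10.5 kW = 37800 kJ/h
ΔT = Q/(ṁ·Cp) = 37800/(1390×1.84) = 14.779 K
T_out = 20.0 − 14.779 = 5.2205 °C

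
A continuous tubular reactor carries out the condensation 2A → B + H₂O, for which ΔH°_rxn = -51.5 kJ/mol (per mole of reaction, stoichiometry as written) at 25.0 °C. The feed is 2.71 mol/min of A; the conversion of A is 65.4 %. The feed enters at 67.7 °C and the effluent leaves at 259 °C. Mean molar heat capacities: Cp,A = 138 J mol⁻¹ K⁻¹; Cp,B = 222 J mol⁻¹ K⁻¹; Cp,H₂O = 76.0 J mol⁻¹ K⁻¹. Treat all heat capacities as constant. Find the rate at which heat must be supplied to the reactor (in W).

Q_in = 508 W

Extent of reaction ξ = 0.654 × 2.71 / 2 = 0.88617 mol/min
Reaction term: ξ·ΔH°_rxn = 0.88617 × -51.5 = -45.638 kJ/min
Sensible, feed 67.7→25 °C: -15.969 kJ/min
Outlet flows (mol/min): A 0.93766, B 0.88617, H₂O 0.88617
Sensible, products 25→259 °C: 92.073 kJ/min
Q = ΔH = 30.467 kJ/min = 0.50778 kW
Heat supplied = 507.78 W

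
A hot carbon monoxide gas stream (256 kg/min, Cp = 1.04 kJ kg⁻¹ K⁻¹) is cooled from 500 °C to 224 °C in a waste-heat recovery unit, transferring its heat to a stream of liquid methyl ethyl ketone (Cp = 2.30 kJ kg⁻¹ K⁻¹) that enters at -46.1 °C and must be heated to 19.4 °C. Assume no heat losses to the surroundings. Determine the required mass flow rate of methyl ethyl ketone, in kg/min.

ṁ_c = 488 kg/min

Heat released by hot stream: Q = 256 × 1.04 × (500 − 224) = 73482 kJ/min
Energy balance on cold side (adiabatic exchanger): Q = ṁ_c·Cp_c·(T_c,out − T_c,in)
ṁ_c = 73482 / [2.30 × (19.4 − -46.1)] = 487.77 kg/min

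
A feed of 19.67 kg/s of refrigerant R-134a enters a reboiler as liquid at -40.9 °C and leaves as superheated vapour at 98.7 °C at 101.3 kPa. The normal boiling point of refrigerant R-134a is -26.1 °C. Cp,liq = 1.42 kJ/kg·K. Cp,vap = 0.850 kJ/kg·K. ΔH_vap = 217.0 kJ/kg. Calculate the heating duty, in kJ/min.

Q = 406000 kJ/min

liquid -40.9→-26.1 °C: 21.016 kJ/kg
vaporisation at -26.1 °C: 217 kJ/kg
vapour -26.1→98.7 °C: 106.08 kJ/kg
Δh = 21.016 + 217 + 106.08 = 344.1 kJ/kg
Q = ṁ·Δh = 19.67 kg/s × 344.1 kJ/kg = 6768.4 kJ/s
|Q| = 6768.4 kW = 406100 kJ/min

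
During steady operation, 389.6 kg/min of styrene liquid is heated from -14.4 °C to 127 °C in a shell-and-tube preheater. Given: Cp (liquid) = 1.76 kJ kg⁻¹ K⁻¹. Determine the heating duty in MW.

Q = 1.62 MW

Q = ṁ·Cp·ΔT = 389.6 × 1.76 × (127 − -14.4) = 96957 kJ/min
Converting: 96957 / 60 s = 1616 kW
Heating duty = 1.616 MW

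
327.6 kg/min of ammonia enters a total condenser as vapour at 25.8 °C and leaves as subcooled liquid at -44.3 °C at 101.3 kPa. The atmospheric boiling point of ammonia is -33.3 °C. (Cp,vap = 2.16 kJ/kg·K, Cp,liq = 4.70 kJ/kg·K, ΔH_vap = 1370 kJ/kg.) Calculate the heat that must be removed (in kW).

Q_c = 8460 kW

vapour 25.8→-33.3 °C: -127.66 kJ/kg
condensation at -33.3 °C: -1370 kJ/kg
liquid -33.3→-44.3 °C: -51.7 kJ/kg
Δh = -127.66 + -1370 + -51.7 = -1549.4 kJ/kg
Q = ṁ·Δh = 327.6 kg/min × -1549.4 kJ/kg = -507570 kJ/min
|Q| = 8459.5 kW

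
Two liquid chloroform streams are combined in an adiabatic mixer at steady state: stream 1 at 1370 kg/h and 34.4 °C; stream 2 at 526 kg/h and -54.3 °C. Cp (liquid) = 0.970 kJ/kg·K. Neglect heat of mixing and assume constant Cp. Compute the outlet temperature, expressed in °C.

T_out = 9.79 °C

No heat crosses the boundary, so H_out = H_in.
T_out = Σ ṁᵢCp,ᵢTᵢ / Σ ṁᵢCp,ᵢ
      = 18009 / 1839.1 = 9.7923 °C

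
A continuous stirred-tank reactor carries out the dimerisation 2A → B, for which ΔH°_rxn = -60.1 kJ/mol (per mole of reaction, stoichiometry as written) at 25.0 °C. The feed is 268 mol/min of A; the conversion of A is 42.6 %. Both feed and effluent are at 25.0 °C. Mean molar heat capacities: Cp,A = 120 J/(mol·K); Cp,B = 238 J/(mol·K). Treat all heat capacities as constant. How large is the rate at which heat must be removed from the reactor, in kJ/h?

Extent of reaction ξ = 0.426 × 268 / 2 = 57.084 mol/min
Reaction term: ξ·ΔH°_rxn = 57.084 × -60.1 = -3430.7 kJ/min
Q = ΔH = -3430.7 kJ/min = -57.179 kW
Heat removed = 205840 kJ/h

Q_out = 206000 kJ/h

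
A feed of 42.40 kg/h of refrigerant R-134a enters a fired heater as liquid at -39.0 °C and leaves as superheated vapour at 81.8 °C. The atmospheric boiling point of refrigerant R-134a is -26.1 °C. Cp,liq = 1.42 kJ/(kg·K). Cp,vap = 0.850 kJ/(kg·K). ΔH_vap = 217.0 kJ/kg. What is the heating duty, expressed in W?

liquid -39.0→-26.1 °C: 18.318 kJ/kg
vaporisation at -26.1 °C: 217 kJ/kg
vapour -26.1→81.8 °C: 91.715 kJ/kg
Δh = 18.318 + 217 + 91.715 = 327.03 kJ/kg
Q = ṁ·Δh = 42.40 kg/h × 327.03 kJ/kg = 13866 kJ/h
|Q| = 3.8517 kW = 3851.7 W

Q = 3850 W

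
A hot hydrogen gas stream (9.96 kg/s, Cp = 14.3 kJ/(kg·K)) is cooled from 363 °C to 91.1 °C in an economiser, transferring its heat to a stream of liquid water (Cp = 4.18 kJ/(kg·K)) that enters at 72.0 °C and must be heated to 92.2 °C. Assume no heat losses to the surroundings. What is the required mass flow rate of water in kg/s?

ṁ_c = 459 kg/s

Heat released by hot stream: Q = 9.96 × 14.3 × (363 − 91.1) = 38726 kJ/s
Energy balance on cold side (adiabatic exchanger): Q = ṁ_c·Cp_c·(T_c,out − T_c,in)
ṁ_c = 38726 / [4.18 × (92.2 − 72.0)] = 458.65 kg/s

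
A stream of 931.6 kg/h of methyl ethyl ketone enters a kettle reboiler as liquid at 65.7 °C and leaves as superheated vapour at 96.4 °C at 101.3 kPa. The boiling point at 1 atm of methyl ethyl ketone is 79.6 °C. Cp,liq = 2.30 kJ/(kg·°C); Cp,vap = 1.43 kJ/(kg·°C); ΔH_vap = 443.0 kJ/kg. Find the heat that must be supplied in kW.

liquid 65.7→79.6 °C: 31.97 kJ/kg
vaporisation at 79.6 °C: 443 kJ/kg
vapour 79.6→96.4 °C: 24.024 kJ/kg
Δh = 31.97 + 443 + 24.024 = 498.99 kJ/kg
Q = ṁ·Δh = 931.6 kg/h × 498.99 kJ/kg = 464860 kJ/h
|Q| = 129.13 kW

Q = 129 kW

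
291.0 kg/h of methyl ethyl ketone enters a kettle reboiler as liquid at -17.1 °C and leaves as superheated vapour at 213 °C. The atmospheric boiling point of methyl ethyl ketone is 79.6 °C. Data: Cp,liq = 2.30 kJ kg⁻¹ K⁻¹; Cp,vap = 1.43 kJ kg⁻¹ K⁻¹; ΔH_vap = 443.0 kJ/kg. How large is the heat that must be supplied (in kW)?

Q = 69.2 kW

liquid -17.1→79.6 °C: 222.41 kJ/kg
vaporisation at 79.6 °C: 443 kJ/kg
vapour 79.6→213 °C: 190.76 kJ/kg
Δh = 222.41 + 443 + 190.76 = 856.17 kJ/kg
Q = ṁ·Δh = 291.0 kg/h × 856.17 kJ/kg = 249150 kJ/h
|Q| = 69.207 kW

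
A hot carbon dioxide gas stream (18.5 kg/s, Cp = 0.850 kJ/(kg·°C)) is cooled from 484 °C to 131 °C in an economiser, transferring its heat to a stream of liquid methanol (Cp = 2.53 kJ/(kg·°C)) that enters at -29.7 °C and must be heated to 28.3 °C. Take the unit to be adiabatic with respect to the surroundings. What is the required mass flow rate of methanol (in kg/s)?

ṁ_c = 37.8 kg/s

Heat released by hot stream: Q = 18.5 × 0.850 × (484 − 131) = 5550.9 kJ/s
Energy balance on cold side (adiabatic exchanger): Q = ṁ_c·Cp_c·(T_c,out − T_c,in)
ṁ_c = 5550.9 / [2.53 × (28.3 − -29.7)] = 37.828 kg/s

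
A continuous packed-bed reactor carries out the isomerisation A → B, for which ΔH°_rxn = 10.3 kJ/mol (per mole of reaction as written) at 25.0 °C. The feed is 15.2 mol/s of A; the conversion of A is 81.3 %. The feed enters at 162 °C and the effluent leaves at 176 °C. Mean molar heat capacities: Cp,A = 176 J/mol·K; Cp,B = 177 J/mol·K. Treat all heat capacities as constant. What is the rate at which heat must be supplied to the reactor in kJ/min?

Q_in = 10000 kJ/min

Extent of reaction ξ = 0.813 × 15.2 = 12.358 mol/s
Reaction term: ξ·ΔH°_rxn = 12.358 × 10.3 = 127.28 kJ/s
Sensible, feed 162→25 °C: -366.5 kJ/s
Outlet flows (mol/s): A 2.8424, B 12.358
Sensible, products 25→176 °C: 405.82 kJ/s
Q = ΔH = 166.6 kJ/s = 166.6 kW
Heat supplied = 9996.1 kJ/min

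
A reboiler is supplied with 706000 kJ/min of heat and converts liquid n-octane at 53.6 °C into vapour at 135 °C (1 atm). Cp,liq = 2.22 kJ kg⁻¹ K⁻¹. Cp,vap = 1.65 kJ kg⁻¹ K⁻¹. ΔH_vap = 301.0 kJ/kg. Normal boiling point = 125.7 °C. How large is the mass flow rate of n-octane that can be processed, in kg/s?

ṁ = 24.7 kg/s

Δh = 2.22×(125.7−53.6) + 301.0 + 1.65×(135−125.7) = 476.41 kJ/kg
Q = 706000 kJ/min = 11767 kJ/s = 11767 kJ/s
ṁ = Q/Δh = 11767 / 476.41 = 24.699 kg/s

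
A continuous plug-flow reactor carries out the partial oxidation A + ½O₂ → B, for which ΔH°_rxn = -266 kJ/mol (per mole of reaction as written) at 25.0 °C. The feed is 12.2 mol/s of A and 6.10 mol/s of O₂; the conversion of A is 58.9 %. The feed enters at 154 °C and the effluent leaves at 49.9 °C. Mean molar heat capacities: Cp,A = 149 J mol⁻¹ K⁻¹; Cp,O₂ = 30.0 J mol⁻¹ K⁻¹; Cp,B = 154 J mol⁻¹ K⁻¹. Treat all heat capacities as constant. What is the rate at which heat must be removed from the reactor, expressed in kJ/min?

Q_out = 127000 kJ/min

Extent of reaction ξ = 0.589 × 12.2 = 7.1858 mol/s
Reaction term: ξ·ΔH°_rxn = 7.1858 × -266 = -1911.4 kJ/s
Sensible, feed 154→25 °C: -258.1 kJ/s
Outlet flows (mol/s): A 5.0142, O₂ 2.5071, B 7.1858
Sensible, products 25→49.9 °C: 48.031 kJ/s
Q = ΔH = -2121.5 kJ/s = -2121.5 kW
Heat removed = 127290 kJ/min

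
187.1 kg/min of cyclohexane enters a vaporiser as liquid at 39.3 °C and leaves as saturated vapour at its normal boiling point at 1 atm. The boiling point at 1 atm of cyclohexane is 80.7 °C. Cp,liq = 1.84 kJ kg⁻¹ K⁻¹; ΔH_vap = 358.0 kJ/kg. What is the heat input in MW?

liquid 39.3→80.7 °C: 76.176 kJ/kg
vaporisation at 80.7 °C: 358 kJ/kg
Δh = 76.176 + 358 = 434.18 kJ/kg
Q = ṁ·Δh = 187.1 kg/min × 434.18 kJ/kg = 81234 kJ/min
|Q| = 1353.9 kW = 1.3539 MW

Q = 1.35 MW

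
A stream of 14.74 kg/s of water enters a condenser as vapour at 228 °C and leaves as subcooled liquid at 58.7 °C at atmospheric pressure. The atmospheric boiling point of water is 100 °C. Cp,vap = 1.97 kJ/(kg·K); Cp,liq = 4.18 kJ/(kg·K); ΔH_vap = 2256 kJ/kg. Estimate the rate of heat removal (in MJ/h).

vapour 228→100 °C: -252.16 kJ/kg
condensation at 100 °C: -2256 kJ/kg
liquid 100→58.7 °C: -172.63 kJ/kg
Δh = -252.16 + -2256 + -172.63 = -2680.8 kJ/kg
Q = ṁ·Δh = 14.74 kg/s × -2680.8 kJ/kg = -39515 kJ/s
|Q| = 39515 kW = 142250 MJ/h

Q_c = 142000 MJ/h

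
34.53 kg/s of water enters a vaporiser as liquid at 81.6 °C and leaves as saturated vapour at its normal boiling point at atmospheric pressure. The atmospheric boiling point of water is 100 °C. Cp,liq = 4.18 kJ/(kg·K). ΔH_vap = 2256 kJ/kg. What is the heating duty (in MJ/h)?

Q = 290000 MJ/h

liquid 81.6→100 °C: 76.912 kJ/kg
vaporisation at 100 °C: 2256 kJ/kg
Δh = 76.912 + 2256 = 2332.9 kJ/kg
Q = ṁ·Δh = 34.53 kg/s × 2332.9 kJ/kg = 80555 kJ/s
|Q| = 80555 kW = 290000 MJ/h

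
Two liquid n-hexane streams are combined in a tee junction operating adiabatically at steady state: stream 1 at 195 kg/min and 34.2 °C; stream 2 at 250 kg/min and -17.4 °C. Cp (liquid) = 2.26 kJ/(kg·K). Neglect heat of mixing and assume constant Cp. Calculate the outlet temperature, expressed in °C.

T_out = 5.21 °C

No heat crosses the boundary, so H_out = H_in.
Σ ṁᵢCp,ᵢTᵢ = 195×2.26×34.2 + 250×2.26×-17.4 = 5240.9
Σ ṁᵢCp,ᵢ = 195×2.26 + 250×2.26 = 1005.7
T_out = 5240.9 / 1005.7 = 5.2112 °C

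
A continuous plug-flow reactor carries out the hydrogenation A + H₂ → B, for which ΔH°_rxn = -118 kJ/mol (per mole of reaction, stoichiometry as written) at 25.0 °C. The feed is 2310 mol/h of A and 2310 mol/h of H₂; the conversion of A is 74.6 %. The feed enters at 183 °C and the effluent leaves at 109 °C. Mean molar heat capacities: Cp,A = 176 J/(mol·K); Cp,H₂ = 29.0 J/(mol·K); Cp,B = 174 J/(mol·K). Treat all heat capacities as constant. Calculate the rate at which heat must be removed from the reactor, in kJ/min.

Extent of reaction ξ = 0.746 × 2310 = 1723.3 mol/h
Reaction term: ξ·ΔH°_rxn = 1723.3 × -118 = -203340 kJ/h
Sensible, feed 183→25 °C: -74821 kJ/h
Outlet flows (mol/h): A 586.74, H₂ 586.74, B 1723.3
Sensible, products 25→109 °C: 35291 kJ/h
Q = ΔH = -242870 kJ/h = -67.465 kW
Heat removed = 4047.9 kJ/min

Q_out = 4050 kJ/min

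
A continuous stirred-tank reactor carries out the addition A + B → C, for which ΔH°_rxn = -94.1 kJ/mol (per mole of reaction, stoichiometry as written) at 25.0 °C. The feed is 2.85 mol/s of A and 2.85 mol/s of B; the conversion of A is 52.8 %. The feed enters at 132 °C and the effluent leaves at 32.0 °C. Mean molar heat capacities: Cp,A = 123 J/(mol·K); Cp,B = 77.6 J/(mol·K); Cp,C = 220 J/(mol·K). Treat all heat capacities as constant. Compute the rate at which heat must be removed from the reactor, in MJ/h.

Extent of reaction ξ = 0.528 × 2.85 = 1.5048 mol/s
Reaction term: ξ·ΔH°_rxn = 1.5048 × -94.1 = -141.6 kJ/s
Sensible, feed 132→25 °C: -61.173 kJ/s
Outlet flows (mol/s): A 1.3452, B 1.3452, C 1.5048
Sensible, products 25→32.0 °C: 4.2063 kJ/s
Q = ΔH = -198.57 kJ/s = -198.57 kW
Heat removed = 714.85 MJ/h

Q_out = 715 MJ/h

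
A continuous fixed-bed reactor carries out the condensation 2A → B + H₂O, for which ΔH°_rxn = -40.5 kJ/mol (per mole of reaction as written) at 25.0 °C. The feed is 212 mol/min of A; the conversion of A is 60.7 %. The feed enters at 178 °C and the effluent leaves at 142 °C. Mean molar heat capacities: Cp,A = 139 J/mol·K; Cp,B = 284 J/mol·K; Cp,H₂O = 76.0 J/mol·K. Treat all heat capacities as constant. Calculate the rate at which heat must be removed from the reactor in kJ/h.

Extent of reaction ξ = 0.607 × 212 / 2 = 64.342 mol/min
Reaction term: ξ·ΔH°_rxn = 64.342 × -40.5 = -2605.9 kJ/min
Sensible, feed 178→25 °C: -4508.6 kJ/min
Outlet flows (mol/min): A 83.316, B 64.342, H₂O 64.342
Sensible, products 25→142 °C: 4065.1 kJ/min
Q = ΔH = -3049.4 kJ/min = -50.823 kW
Heat removed = 182960 kJ/h

Q_out = 183000 kJ/h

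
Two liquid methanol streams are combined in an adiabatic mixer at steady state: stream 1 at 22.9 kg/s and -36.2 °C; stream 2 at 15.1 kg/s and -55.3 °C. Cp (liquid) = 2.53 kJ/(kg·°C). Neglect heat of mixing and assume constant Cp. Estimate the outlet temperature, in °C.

No heat crosses the boundary, so H_out = H_in.
Σ ṁᵢCp,ᵢTᵢ = 22.9×2.53×-36.2 + 15.1×2.53×-55.3 = -4209.9
Σ ṁᵢCp,ᵢ = 22.9×2.53 + 15.1×2.53 = 96.14
T_out = -4209.9 / 96.14 = -43.79 °C

T_out = -43.8 °C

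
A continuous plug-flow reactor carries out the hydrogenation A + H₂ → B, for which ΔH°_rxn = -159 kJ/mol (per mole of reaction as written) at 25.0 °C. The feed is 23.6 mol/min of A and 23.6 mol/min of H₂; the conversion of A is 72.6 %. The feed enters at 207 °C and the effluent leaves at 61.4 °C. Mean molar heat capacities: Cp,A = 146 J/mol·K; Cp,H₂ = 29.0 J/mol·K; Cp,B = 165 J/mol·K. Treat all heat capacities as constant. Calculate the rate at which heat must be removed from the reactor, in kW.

Extent of reaction ξ = 0.726 × 23.6 = 17.134 mol/min
Reaction term: ξ·ΔH°_rxn = 17.134 × -159 = -2724.2 kJ/min
Sensible, feed 207→25 °C: -751.66 kJ/min
Outlet flows (mol/min): A 6.4664, H₂ 6.4664, B 17.134
Sensible, products 25→61.4 °C: 144.1 kJ/min
Q = ΔH = -3331.8 kJ/min = -55.53 kW
Heat removed = 55.53 kW

Q_out = 55.5 kW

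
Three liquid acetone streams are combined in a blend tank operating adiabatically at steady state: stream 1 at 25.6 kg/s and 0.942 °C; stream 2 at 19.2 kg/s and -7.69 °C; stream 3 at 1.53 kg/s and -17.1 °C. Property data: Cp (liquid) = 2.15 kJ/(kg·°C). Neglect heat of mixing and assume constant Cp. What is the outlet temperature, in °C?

T_out = -3.23 °C

Energy balance with Q = 0: Σ ṁᵢCp,ᵢ(T_out − Tᵢ) = 0
Σ ṁᵢCp,ᵢTᵢ = 25.6×2.15×0.942 + 19.2×2.15×-7.69 + 1.53×2.15×-17.1 = -321.85
Σ ṁᵢCp,ᵢ = 25.6×2.15 + 19.2×2.15 + 1.53×2.15 = 99.609
T_out = -321.85 / 99.609 = -3.2311 °C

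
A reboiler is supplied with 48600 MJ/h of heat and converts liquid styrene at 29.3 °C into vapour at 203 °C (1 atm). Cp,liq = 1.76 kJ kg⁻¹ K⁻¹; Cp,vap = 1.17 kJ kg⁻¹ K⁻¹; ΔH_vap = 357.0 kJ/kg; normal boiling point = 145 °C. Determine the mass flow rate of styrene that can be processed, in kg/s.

ṁ = 21.5 kg/s

Δh = 1.76×(145−29.3) + 357.0 + 1.17×(203−145) = 628.49 kJ/kg
Q = 48600 MJ/h = 13500 kJ/s = 13500 kJ/s
ṁ = Q/Δh = 13500 / 628.49 = 21.48 kg/s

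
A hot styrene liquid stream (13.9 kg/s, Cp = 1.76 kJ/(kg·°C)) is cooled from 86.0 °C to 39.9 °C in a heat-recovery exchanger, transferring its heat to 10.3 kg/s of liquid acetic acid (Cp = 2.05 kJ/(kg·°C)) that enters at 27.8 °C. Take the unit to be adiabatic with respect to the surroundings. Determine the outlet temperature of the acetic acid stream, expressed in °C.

Heat released by hot stream: Q = 13.9 × 1.76 × (86.0 − 39.9) = 1127.8 kJ/s
Energy balance on cold side (adiabatic exchanger): Q = ṁ_c·Cp_c·(T_c,out − T_c,in)
T_c,out = 27.8 + 1127.8/(10.3 × 2.05) = 81.212 °C

T_c,out = 81.2 °C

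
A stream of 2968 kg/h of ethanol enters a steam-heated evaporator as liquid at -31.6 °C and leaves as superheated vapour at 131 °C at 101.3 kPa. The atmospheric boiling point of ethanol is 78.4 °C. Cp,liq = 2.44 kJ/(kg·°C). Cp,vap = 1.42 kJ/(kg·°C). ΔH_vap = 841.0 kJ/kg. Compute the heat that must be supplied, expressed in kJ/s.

liquid -31.6→78.4 °C: 268.4 kJ/kg
vaporisation at 78.4 °C: 841 kJ/kg
vapour 78.4→131 °C: 74.692 kJ/kg
Δh = 268.4 + 841 + 74.692 = 1184.1 kJ/kg
Q = ṁ·Δh = 2968 kg/h × 1184.1 kJ/kg = 3.5144e+06 kJ/h
|Q| = 976.22 kW

Q = 976 kJ/s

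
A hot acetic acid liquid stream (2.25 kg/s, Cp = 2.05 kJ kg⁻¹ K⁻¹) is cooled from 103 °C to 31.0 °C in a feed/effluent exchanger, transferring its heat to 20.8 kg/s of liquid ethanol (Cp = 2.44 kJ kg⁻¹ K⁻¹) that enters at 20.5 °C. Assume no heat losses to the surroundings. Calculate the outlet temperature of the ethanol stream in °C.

T_c,out = 27.0 °C

Heat released by hot stream: Q = 2.25 × 2.05 × (103 − 31.0) = 332.1 kJ/s
Energy balance on cold side (adiabatic exchanger): Q = ṁ_c·Cp_c·(T_c,out − T_c,in)
T_c,out = 20.5 + 332.1/(20.8 × 2.44) = 27.044 °C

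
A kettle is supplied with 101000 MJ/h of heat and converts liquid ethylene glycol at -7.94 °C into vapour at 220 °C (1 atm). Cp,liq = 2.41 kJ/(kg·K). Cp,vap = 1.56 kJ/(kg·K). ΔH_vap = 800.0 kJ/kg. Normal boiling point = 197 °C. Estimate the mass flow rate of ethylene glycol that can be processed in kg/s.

ṁ = 21.1 kg/s

Δh = 2.41×(197−-7.94) + 800.0 + 1.56×(220−197) = 1329.8 kJ/kg
Q = 101000 MJ/h = 28056 kJ/s = 28056 kJ/s
ṁ = Q/Δh = 28056 / 1329.8 = 21.098 kg/s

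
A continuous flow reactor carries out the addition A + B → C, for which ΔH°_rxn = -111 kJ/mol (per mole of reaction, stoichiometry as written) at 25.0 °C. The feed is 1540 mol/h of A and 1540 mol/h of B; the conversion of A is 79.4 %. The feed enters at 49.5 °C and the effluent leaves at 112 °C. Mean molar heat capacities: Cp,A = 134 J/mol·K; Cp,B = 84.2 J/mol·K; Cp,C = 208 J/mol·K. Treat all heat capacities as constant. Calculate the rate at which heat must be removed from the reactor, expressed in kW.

Q_out = 32.2 kW

Extent of reaction ξ = 0.794 × 1540 = 1222.8 mol/h
Reaction term: ξ·ΔH°_rxn = 1222.8 × -111 = -135730 kJ/h
Sensible, feed 49.5→25 °C: -8232.7 kJ/h
Outlet flows (mol/h): A 317.24, B 317.24, C 1222.8
Sensible, products 25→112 °C: 28149 kJ/h
Q = ΔH = -115810 kJ/h = -32.169 kW
Heat removed = 32.169 kW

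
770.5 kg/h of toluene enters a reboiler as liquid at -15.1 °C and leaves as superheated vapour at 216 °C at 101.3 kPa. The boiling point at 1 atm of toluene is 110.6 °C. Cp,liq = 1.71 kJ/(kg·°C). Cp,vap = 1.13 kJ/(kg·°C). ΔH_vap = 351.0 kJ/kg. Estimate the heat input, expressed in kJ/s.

Q = 147 kJ/s

liquid -15.1→110.6 °C: 214.95 kJ/kg
vaporisation at 110.6 °C: 351 kJ/kg
vapour 110.6→216 °C: 119.1 kJ/kg
Δh = 214.95 + 351 + 119.1 = 685.05 kJ/kg
Q = ṁ·Δh = 770.5 kg/h × 685.05 kJ/kg = 527830 kJ/h
|Q| = 146.62 kW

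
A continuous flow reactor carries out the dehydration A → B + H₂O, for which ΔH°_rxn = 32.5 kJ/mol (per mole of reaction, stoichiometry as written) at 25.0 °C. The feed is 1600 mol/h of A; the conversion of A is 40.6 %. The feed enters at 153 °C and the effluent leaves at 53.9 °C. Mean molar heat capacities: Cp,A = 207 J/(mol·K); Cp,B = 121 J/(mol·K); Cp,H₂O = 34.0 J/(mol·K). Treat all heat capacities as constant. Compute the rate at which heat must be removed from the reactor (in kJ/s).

Extent of reaction ξ = 0.406 × 1600 = 649.6 mol/h
Reaction term: ξ·ΔH°_rxn = 649.6 × 32.5 = 21112 kJ/h
Sensible, feed 153→25 °C: -42394 kJ/h
Outlet flows (mol/h): A 950.4, B 649.6, H₂O 649.6
Sensible, products 25→53.9 °C: 8595.5 kJ/h
Q = ΔH = -12686 kJ/h = -3.5239 kW
Heat removed = 3.5239 kJ/s

Q_out = 3.52 kJ/s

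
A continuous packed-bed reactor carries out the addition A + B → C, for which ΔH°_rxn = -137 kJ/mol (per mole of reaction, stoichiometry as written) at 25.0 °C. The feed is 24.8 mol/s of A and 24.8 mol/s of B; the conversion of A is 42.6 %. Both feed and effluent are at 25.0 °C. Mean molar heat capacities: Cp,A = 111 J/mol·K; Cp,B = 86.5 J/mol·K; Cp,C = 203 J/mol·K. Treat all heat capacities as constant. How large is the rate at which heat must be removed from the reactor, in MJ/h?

Q_out = 5210 MJ/h

Extent of reaction ξ = 0.426 × 24.8 = 10.565 mol/s
Reaction term: ξ·ΔH°_rxn = 10.565 × -137 = -1447.4 kJ/s
Q = ΔH = -1447.4 kJ/s = -1447.4 kW
Heat removed = 5210.6 MJ/h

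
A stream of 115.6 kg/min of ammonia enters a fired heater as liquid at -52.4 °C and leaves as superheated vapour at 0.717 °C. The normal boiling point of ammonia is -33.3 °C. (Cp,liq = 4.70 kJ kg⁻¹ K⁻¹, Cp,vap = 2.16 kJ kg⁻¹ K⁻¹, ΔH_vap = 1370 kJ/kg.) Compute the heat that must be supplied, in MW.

Q = 2.95 MW

liquid -52.4→-33.3 °C: 89.77 kJ/kg
vaporisation at -33.3 °C: 1370 kJ/kg
vapour -33.3→0.717 °C: 73.477 kJ/kg
Δh = 89.77 + 1370 + 73.477 = 1533.2 kJ/kg
Q = ṁ·Δh = 115.6 kg/min × 1533.2 kJ/kg = 177240 kJ/min
|Q| = 2954.1 kW = 2.9541 MW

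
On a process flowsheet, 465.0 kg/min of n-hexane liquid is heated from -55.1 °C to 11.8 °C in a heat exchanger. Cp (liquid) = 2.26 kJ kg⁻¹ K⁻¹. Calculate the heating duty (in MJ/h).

Q = 4220 MJ/h

Q = ṁ·Cp·ΔT = 465.0 × 2.26 × (11.8 − -55.1) = 70305 kJ/min
Converting: 70305 / 60 s = 1171.8 kW
Heating duty = 4218.3 MJ/h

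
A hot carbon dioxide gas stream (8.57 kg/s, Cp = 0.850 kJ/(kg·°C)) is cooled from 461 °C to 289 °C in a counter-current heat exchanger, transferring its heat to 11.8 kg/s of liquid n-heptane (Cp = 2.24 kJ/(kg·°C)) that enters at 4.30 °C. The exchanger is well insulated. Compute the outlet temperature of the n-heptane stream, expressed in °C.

T_c,out = 51.7 °C

Heat released by hot stream: Q = 8.57 × 0.850 × (461 − 289) = 1252.9 kJ/s
Energy balance on cold side (adiabatic exchanger): Q = ṁ_c·Cp_c·(T_c,out − T_c,in)
T_c,out = 4.30 + 1252.9/(11.8 × 2.24) = 51.702 °C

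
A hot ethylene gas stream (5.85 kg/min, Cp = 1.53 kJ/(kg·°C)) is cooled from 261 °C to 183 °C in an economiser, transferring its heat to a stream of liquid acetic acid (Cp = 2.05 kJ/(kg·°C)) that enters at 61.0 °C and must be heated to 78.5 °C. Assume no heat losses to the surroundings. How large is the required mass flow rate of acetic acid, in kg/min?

Heat released by hot stream: Q = 5.85 × 1.53 × (261 − 183) = 698.14 kJ/min
Energy balance on cold side (adiabatic exchanger): Q = ṁ_c·Cp_c·(T_c,out − T_c,in)
ṁ_c = 698.14 / [2.05 × (78.5 − 61.0)] = 19.46 kg/min

ṁ_c = 19.5 kg/min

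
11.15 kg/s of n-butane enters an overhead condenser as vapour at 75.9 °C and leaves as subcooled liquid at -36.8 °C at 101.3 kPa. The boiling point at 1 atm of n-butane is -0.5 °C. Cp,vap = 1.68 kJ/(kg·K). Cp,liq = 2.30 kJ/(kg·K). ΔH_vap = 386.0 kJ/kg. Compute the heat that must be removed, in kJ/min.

Q_c = 400000 kJ/min

vapour 75.9→-0.5 °C: -128.35 kJ/kg
condensation at -0.5 °C: -386 kJ/kg
liquid -0.5→-36.8 °C: -83.49 kJ/kg
Δh = -128.35 + -386 + -83.49 = -597.84 kJ/kg
Q = ṁ·Δh = 11.15 kg/s × -597.84 kJ/kg = -6665.9 kJ/s
|Q| = 6665.9 kW = 399960 kJ/min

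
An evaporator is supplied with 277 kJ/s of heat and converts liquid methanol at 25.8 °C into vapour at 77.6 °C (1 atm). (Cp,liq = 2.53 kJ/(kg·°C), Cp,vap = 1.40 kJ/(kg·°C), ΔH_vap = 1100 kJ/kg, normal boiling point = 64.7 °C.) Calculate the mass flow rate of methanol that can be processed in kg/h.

Δh = 2.53×(64.7−25.8) + 1100 + 1.40×(77.6−64.7) = 1216.5 kJ/kg
Q = 277 kJ/s = 277 kJ/s = 997200 kJ/h
ṁ = Q/Δh = 997200 / 1216.5 = 819.74 kg/h

ṁ = 820 kg/h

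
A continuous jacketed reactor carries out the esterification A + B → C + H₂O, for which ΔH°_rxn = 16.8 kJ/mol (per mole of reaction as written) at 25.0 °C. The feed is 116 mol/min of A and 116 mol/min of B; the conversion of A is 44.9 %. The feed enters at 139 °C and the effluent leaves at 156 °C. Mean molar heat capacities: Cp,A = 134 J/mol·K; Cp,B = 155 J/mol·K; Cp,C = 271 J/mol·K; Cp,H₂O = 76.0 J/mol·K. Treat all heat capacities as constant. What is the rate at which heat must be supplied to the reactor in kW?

Extent of reaction ξ = 0.449 × 116 = 52.084 mol/min
Reaction term: ξ·ΔH°_rxn = 52.084 × 16.8 = 875.01 kJ/min
Sensible, feed 139→25 °C: -3821.7 kJ/min
Outlet flows (mol/min): A 63.916, B 63.916, C 52.084, H₂O 52.084
Sensible, products 25→156 °C: 4787.4 kJ/min
Q = ΔH = 1840.7 kJ/min = 30.678 kW
Heat supplied = 30.678 kW

Q_in = 30.7 kW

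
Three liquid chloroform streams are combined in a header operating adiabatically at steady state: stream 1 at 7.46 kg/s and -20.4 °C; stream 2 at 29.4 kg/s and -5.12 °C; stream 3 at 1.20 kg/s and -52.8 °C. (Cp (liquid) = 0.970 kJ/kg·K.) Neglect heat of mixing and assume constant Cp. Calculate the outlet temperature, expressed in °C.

No heat crosses the boundary, so H_out = H_in.
T_out = Σ ṁᵢCp,ᵢTᵢ / Σ ṁᵢCp,ᵢ
      = -355.09 / 36.918 = -9.6183 °C

T_out = -9.62 °C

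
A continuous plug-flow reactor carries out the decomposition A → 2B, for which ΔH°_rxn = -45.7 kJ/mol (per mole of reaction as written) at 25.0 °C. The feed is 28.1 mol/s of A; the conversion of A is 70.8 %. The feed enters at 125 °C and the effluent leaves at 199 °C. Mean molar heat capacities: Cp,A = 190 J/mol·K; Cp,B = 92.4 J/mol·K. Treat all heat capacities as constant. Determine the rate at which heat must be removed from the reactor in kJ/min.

Extent of reaction ξ = 0.708 × 28.1 = 19.895 mol/s
Reaction term: ξ·ΔH°_rxn = 19.895 × -45.7 = -909.19 kJ/s
Sensible, feed 125→25 °C: -533.9 kJ/s
Outlet flows (mol/s): A 8.2052, B 39.79
Sensible, products 25→199 °C: 910.99 kJ/s
Q = ΔH = -532.11 kJ/s = -532.11 kW
Heat removed = 31926 kJ/min

Q_out = 31900 kJ/min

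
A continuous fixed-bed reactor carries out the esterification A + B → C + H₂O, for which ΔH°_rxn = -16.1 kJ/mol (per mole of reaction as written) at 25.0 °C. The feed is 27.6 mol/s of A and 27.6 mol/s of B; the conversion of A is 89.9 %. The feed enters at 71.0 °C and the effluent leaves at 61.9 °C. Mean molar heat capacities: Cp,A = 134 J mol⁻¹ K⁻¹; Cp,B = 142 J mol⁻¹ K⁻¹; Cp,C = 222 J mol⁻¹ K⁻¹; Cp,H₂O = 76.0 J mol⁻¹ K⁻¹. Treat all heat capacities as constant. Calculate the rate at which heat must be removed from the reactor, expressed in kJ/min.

Q_out = 26900 kJ/min

Extent of reaction ξ = 0.899 × 27.6 = 24.812 mol/s
Reaction term: ξ·ΔH°_rxn = 24.812 × -16.1 = -399.48 kJ/s
Sensible, feed 71.0→25 °C: -350.41 kJ/s
Outlet flows (mol/s): A 2.7876, B 2.7876, C 24.812, H₂O 24.812
Sensible, products 25→61.9 °C: 301.23 kJ/s
Q = ΔH = -448.66 kJ/s = -448.66 kW
Heat removed = 26919 kJ/min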